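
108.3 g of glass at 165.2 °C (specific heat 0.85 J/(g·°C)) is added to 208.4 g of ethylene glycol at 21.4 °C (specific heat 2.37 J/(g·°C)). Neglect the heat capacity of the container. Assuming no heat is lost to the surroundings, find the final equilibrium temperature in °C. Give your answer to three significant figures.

Heat lost by glass = heat gained by ethylene glycol.
(108.3)(0.85)(165.2 − T) = (208.4)(2.37)(T − 21.4)
92.055 (165.2 − T) = 493.908 (T − 21.4)
15207 − 92.055 T = 493.908 T − 10570
25777 = 585.963 T
T = 43.99 °C

T_f = 44.0 °C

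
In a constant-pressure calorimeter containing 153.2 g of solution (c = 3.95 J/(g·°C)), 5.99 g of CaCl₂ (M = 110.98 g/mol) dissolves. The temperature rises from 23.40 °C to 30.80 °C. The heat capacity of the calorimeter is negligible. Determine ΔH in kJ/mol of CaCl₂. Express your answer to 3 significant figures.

|ΔT| = |30.80 − 23.40| = 7.40 °C
|q_surr| = (153.2 × 3.95) × 7.40 = 605.14 × 7.40 = 4478 J
n(CaCl₂) = 5.99 / 110.98 = 0.05397 mol
Temperature rose, so q_rxn = −|q_surr| = -4.478 kJ
ΔH = q_rxn / n = -82.97 kJ/mol

ΔH = -83.0 kJ/mol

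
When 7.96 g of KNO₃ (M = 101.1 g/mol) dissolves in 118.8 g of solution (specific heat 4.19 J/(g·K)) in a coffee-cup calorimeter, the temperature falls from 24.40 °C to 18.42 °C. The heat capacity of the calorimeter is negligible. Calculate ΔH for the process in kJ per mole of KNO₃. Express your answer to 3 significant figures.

|ΔT| = |18.42 − 24.40| = 5.98 °C
|q_surr| = (118.8 × 4.19) × 5.98 = 497.772 × 5.98 = 2977 J
n(KNO₃) = 7.96 / 101.1 = 0.07873 mol
Temperature fell, so q_rxn = +|q_surr| = 2.977 kJ
ΔH = q_rxn / n = 37.81 kJ/mol

ΔH = 37.8 kJ/mol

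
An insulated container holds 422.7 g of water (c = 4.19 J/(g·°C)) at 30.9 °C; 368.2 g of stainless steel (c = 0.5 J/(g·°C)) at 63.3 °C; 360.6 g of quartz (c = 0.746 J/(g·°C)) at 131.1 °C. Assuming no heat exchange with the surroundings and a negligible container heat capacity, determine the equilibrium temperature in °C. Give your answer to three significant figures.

Σ mᵢcᵢ(T − Tᵢ) = 0  ⇒  T = Σ mᵢcᵢTᵢ / Σ mᵢcᵢ
Σ mᵢcᵢ = 422.7×4.19 + 368.2×0.5 + 360.6×0.746 = 2224.2206
Σ mᵢcᵢTᵢ = 1771.113×30.9 + 184.1×63.3 + 269.0076×131.1 = 101650
T = 101650 / 2224.2206 = 45.70 °C

T_f = 45.7 °C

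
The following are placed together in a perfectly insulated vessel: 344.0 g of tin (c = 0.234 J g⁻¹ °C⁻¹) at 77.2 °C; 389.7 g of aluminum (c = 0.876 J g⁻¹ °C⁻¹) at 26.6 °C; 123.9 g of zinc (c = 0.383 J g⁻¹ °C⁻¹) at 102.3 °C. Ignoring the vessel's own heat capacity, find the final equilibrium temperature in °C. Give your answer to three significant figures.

Σ mᵢcᵢ(T − Tᵢ) = 0  ⇒  T = Σ mᵢcᵢTᵢ / Σ mᵢcᵢ
Σ mᵢcᵢ = 344.0×0.234 + 389.7×0.876 + 123.9×0.383 = 469.3269
Σ mᵢcᵢTᵢ = 80.496×77.2 + 341.3772×26.6 + 47.4537×102.3 = 20149
T = 20149 / 469.3269 = 42.93 °C

T_f = 42.9 °C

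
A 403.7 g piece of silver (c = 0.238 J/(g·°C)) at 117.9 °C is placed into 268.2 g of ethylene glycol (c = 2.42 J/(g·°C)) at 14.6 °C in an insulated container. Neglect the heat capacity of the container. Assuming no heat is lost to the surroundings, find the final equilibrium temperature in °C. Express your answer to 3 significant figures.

Heat lost by silver = heat gained by ethylene glycol.
(403.7)(0.238)(117.9 − T) = (268.2)(2.42)(T − 14.6)
96.0806 (117.9 − T) = 649.044 (T − 14.6)
11328 − 96.0806 T = 649.044 T − 9476.0
20804.0 = 745.1246 T
T = 27.92 °C

T_f = 27.9 °C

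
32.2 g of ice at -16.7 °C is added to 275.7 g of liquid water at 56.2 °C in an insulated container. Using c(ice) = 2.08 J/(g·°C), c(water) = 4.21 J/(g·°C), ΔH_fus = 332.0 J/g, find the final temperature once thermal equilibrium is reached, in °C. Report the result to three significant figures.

T_f = 41.2 °C

Heat to bring ice to 0 °C and melt it: q₁ = 32.2×2.08×16.7 + 32.2×332.0 = 11809 J
Heat the water can supply cooling to 0 °C: 275.7×4.21×56.2 = 65231.2 J > q₁, so all ice melts.
Energy balance: 275.7×4.21×(56.2 − T) = 11809 + 32.2×4.21×(T − 0)
1160.697(56.2 − T) = 11809 + 135.562 T
65231.2 − 11809 = 1296.259 T
T = 53422.2 / 1296.259 = 41.21 °C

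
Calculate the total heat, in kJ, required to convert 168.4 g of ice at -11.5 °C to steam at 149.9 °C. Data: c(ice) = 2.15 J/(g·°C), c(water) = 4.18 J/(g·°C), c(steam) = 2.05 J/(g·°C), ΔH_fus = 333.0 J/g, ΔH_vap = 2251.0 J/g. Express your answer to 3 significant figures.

q = 527 kJ

q1 (heat ice -11.5→0.0 °C): 168.4 × 2.15 × 11.5 = 4164 J
q2 (melt at 0 °C): 168.4 × 333.0 = 56077 J
q3 (heat water 0.0→100.0 °C): 168.4 × 4.18 × 100.0 = 70391 J
q4 (vaporize at 100 °C): 168.4 × 2251.0 = 379068 J
q5 (heat steam 100.0→149.9 °C): 168.4 × 2.05 × 49.9 = 17226 J
Total: 4164 + 56077 + 70391 + 379068 + 17226 = 526926 J = 527 kJ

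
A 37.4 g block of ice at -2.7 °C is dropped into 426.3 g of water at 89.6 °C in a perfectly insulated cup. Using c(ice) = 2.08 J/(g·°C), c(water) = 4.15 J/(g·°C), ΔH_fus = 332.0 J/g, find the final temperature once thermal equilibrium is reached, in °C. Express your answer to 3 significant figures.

T_f = 75.8 °C

Heat to bring ice to 0 °C and melt it: q₁ = 37.4×2.08×2.7 + 37.4×332.0 = 12627 J
Heat the water can supply cooling to 0 °C: 426.3×4.15×89.6 = 158515 J > q₁, so all ice melts.
Energy balance: 426.3×4.15×(89.6 − T) = 12627 + 37.4×4.15×(T − 0)
1769.145(89.6 − T) = 12627 + 155.21 T
158515 − 12627 = 1924.355 T
T = 145888 / 1924.355 = 75.81 °C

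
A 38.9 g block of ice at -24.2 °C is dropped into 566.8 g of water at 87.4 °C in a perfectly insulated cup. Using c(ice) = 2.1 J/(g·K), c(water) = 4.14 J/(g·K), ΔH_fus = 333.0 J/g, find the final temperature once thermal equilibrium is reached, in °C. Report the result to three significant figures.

Heat to bring ice to 0 °C and melt it: q₁ = 38.9×2.1×24.2 + 38.9×333.0 = 14931 J
Heat the water can supply cooling to 0 °C: 566.8×4.14×87.4 = 205089 J > q₁, so all ice melts.
Energy balance: 566.8×4.14×(87.4 − T) = 14931 + 38.9×4.14×(T − 0)
2346.552(87.4 − T) = 14931 + 161.046 T
205089 − 14931 = 2507.598 T
T = 190158 / 2507.598 = 75.83 °C

T_f = 75.8 °C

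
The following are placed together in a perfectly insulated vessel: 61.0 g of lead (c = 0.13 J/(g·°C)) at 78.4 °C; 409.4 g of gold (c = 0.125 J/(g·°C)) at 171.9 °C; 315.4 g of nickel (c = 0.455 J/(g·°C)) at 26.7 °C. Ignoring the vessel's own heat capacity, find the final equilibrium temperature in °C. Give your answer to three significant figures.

Σ mᵢcᵢ(T − Tᵢ) = 0  ⇒  T = Σ mᵢcᵢTᵢ / Σ mᵢcᵢ
Σ mᵢcᵢ = 61.0×0.13 + 409.4×0.125 + 315.4×0.455 = 202.612
Σ mᵢcᵢTᵢ = 7.93×78.4 + 51.175×171.9 + 143.507×26.7 = 13250
T = 13250 / 202.612 = 65.40 °C

T_f = 65.4 °C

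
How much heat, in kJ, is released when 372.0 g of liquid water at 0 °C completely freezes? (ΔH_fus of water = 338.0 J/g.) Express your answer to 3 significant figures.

q = m × ΔH_fus = 372.0 × 338.0 = 125700 J = 126 kJ

q = 126 kJ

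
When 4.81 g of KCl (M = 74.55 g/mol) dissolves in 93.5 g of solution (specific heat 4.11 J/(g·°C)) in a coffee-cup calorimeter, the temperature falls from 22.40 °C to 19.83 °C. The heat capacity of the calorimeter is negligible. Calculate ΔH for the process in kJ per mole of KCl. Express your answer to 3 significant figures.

ΔH = 15.3 kJ/mol

|ΔT| = |19.83 − 22.40| = 2.57 °C
|q_surr| = (93.5 × 4.11) × 2.57 = 384.285 × 2.57 = 987.6 J
n(KCl) = 4.81 / 74.55 = 0.06452 mol
Temperature fell, so q_rxn = +|q_surr| = 0.9876 kJ
ΔH = q_rxn / n = 15.31 kJ/mol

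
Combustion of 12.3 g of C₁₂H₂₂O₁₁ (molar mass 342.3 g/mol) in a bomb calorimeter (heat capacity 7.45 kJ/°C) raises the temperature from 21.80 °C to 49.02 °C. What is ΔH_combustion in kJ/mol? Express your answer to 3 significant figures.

ΔT = 49.02 − 21.80 = 27.22 °C
q_cal = C_cal × ΔT = 7.45 × 27.22 = 202.789 kJ
n = 12.3 / 342.3 = 0.03593 mol
q_rxn = −q_cal = -202.789 kJ
ΔH = -202.789 / 0.03593 = -5644 kJ/mol

ΔH = -5640 kJ/mol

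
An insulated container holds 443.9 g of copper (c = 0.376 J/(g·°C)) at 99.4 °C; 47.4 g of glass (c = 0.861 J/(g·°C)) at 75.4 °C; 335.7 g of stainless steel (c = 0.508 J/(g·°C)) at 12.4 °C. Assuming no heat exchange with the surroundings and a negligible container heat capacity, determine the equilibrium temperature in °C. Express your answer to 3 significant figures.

T_f = 57.6 °C

Σ mᵢcᵢ(T − Tᵢ) = 0  ⇒  T = Σ mᵢcᵢTᵢ / Σ mᵢcᵢ
Σ mᵢcᵢ = 443.9×0.376 + 47.4×0.861 + 335.7×0.508 = 378.2534
Σ mᵢcᵢTᵢ = 166.9064×99.4 + 40.8114×75.4 + 170.5356×12.4 = 21782
T = 21782 / 378.2534 = 57.59 °C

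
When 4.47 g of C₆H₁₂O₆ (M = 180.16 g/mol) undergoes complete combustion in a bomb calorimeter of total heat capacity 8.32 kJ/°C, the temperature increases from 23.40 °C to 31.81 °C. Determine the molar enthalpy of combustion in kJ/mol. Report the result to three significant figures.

ΔT = 31.81 − 23.40 = 8.41 °C
q_cal = C_cal × ΔT = 8.32 × 8.41 = 69.9712 kJ
n = 4.47 / 180.16 = 0.02481 mol
q_rxn = −q_cal = -69.9712 kJ
ΔH = -69.9712 / 0.02481 = -2820 kJ/mol

ΔH = -2820 kJ/mol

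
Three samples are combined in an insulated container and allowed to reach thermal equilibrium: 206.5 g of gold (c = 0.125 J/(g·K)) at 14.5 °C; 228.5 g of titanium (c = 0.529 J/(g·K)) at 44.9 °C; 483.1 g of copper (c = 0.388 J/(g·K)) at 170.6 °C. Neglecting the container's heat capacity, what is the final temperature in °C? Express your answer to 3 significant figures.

T_f = 113 °C

Σ mᵢcᵢ(T − Tᵢ) = 0  ⇒  T = Σ mᵢcᵢTᵢ / Σ mᵢcᵢ
Σ mᵢcᵢ = 206.5×0.125 + 228.5×0.529 + 483.1×0.388 = 334.1318
Σ mᵢcᵢTᵢ = 25.8125×14.5 + 120.8765×44.9 + 187.4428×170.6 = 37779
T = 37779 / 334.1318 = 113.1 °C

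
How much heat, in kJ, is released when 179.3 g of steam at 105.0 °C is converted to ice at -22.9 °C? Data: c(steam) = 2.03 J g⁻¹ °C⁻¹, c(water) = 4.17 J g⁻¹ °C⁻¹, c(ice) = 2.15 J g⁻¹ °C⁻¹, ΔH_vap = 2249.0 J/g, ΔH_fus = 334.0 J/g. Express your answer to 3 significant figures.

q1 (cool steam 105.0→100 °C): 179.3 × 2.03 × 5.0 = 1820 J
q2 (condense at 100 °C): 179.3 × 2249.0 = 403246 J
q3 (cool water 100→0 °C): 179.3 × 4.17 × 100.0 = 74768 J
q4 (freeze at 0 °C): 179.3 × 334.0 = 59886 J
q5 (cool ice 0→-22.9 °C): 179.3 × 2.15 × 22.9 = 8828 J
Total: 1820 + 403246 + 74768 + 59886 + 8828 = 548548 J = 549 kJ

q = 549 kJ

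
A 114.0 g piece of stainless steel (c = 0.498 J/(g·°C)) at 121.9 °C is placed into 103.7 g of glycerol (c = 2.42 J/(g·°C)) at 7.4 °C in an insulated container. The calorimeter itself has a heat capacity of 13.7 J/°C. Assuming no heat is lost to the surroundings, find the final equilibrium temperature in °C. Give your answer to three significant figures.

T_f = 27.6 °C

Heat lost by stainless steel = heat gained by glycerol + calorimeter.
(114.0)(0.498)(121.9 − T) = [(103.7)(2.42) + 13.7](T − 7.4)
56.772 (121.9 − T) = 264.654 (T − 7.4)
6920.5 − 56.772 T = 264.654 T − 1958.4
8878.9 = 321.426 T
T = 27.62 °C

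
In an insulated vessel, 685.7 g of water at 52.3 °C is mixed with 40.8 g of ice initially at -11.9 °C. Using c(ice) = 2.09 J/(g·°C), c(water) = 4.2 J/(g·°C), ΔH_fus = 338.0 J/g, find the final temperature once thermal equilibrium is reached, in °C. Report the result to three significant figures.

Heat to bring ice to 0 °C and melt it: q₁ = 40.8×2.09×11.9 + 40.8×338.0 = 14805 J
Heat the water can supply cooling to 0 °C: 685.7×4.2×52.3 = 150621 J > q₁, so all ice melts.
Energy balance: 685.7×4.2×(52.3 − T) = 14805 + 40.8×4.2×(T − 0)
2879.94(52.3 − T) = 14805 + 171.36 T
150621 − 14805 = 3051.30 T
T = 135816 / 3051.30 = 44.51 °C

T_f = 44.5 °C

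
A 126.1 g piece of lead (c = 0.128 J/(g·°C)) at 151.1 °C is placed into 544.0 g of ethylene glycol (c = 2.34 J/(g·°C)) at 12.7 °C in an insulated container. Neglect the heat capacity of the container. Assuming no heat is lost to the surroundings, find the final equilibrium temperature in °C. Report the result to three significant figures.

Heat lost by lead = heat gained by ethylene glycol.
(126.1)(0.128)(151.1 − T) = (544.0)(2.34)(T − 12.7)
16.1408 (151.1 − T) = 1272.96 (T − 12.7)
2438.9 − 16.1408 T = 1272.96 T − 16167
18605.9 = 1289.1008 T
T = 14.43 °C

T_f = 14.4 °C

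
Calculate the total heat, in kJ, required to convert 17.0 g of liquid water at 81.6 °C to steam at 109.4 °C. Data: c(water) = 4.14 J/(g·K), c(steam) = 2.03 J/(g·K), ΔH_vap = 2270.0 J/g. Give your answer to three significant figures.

q = 40.2 kJ

q1 (heat water 81.6→100.0 °C): 17.0 × 4.14 × 18.4 = 1295 J
q2 (vaporize at 100 °C): 17.0 × 2270.0 = 38590 J
q3 (heat steam 100.0→109.4 °C): 17.0 × 2.03 × 9.4 = 324 J
Total: 1295 + 38590 + 324 = 40209 J = 40.2 kJ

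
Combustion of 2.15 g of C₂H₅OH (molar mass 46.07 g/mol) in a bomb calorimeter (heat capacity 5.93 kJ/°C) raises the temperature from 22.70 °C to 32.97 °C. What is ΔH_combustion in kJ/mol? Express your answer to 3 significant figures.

ΔT = 32.97 − 22.70 = 10.27 °C
q_cal = C_cal × ΔT = 5.93 × 10.27 = 60.9011 kJ
n = 2.15 / 46.07 = 0.04667 mol
q_rxn = −q_cal = -60.9011 kJ
ΔH = -60.9011 / 0.04667 = -1304.9 kJ/mol

ΔH = -1300 kJ/mol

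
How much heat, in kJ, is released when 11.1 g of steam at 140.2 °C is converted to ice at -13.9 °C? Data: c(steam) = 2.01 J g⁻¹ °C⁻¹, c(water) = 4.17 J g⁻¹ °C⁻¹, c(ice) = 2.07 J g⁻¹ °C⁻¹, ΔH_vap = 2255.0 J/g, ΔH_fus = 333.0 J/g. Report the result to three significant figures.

q = 34.6 kJ

q1 (cool steam 140.2→100 °C): 11.1 × 2.01 × 40.2 = 897 J
q2 (condense at 100 °C): 11.1 × 2255.0 = 25031 J
q3 (cool water 100→0 °C): 11.1 × 4.17 × 100.0 = 4629 J
q4 (freeze at 0 °C): 11.1 × 333.0 = 3696 J
q5 (cool ice 0→-13.9 °C): 11.1 × 2.07 × 13.9 = 319 J
Total: 897 + 25031 + 4629 + 3696 + 319 = 34572 J = 34.6 kJ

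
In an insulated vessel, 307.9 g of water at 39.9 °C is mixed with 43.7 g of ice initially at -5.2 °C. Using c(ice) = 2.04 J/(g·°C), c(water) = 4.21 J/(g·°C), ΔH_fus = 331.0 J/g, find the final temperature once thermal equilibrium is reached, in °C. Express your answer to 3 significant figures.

Heat to bring ice to 0 °C and melt it: q₁ = 43.7×2.04×5.2 + 43.7×331.0 = 14928 J
Heat the water can supply cooling to 0 °C: 307.9×4.21×39.9 = 51720.7 J > q₁, so all ice melts.
Energy balance: 307.9×4.21×(39.9 − T) = 14928 + 43.7×4.21×(T − 0)
1296.259(39.9 − T) = 14928 + 183.977 T
51720.7 − 14928 = 1480.236 T
T = 36792.7 / 1480.236 = 24.86 °C

T_f = 24.9 °C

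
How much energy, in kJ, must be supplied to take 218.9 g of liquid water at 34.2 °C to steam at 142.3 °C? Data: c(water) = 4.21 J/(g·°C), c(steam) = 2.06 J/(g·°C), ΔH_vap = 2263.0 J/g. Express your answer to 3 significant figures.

q = 575 kJ

q1 (heat water 34.2→100.0 °C): 218.9 × 4.21 × 65.8 = 60639 J
q2 (vaporize at 100 °C): 218.9 × 2263.0 = 495371 J
q3 (heat steam 100.0→142.3 °C): 218.9 × 2.06 × 42.3 = 19075 J
Total: 60639 + 495371 + 19075 = 575085 J = 575 kJ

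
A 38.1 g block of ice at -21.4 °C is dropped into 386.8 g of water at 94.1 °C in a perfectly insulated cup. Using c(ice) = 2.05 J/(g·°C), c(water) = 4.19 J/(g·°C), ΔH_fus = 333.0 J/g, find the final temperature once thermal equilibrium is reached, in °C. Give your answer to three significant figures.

T_f = 77.6 °C

Heat to bring ice to 0 °C and melt it: q₁ = 38.1×2.05×21.4 + 38.1×333.0 = 14359 J
Heat the water can supply cooling to 0 °C: 386.8×4.19×94.1 = 152507 J > q₁, so all ice melts.
Energy balance: 386.8×4.19×(94.1 − T) = 14359 + 38.1×4.19×(T − 0)
1620.692(94.1 − T) = 14359 + 159.639 T
152507 − 14359 = 1780.331 T
T = 138148 / 1780.331 = 77.60 °C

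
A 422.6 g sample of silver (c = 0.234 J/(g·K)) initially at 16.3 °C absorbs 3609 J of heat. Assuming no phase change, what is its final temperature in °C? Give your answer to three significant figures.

T_f = 52.8 °C

ΔT = q / (m c) = 3609 / (422.6 × 0.234) = 36.50 °C
T_f = 16.3 + 36.50 = 52.80 °C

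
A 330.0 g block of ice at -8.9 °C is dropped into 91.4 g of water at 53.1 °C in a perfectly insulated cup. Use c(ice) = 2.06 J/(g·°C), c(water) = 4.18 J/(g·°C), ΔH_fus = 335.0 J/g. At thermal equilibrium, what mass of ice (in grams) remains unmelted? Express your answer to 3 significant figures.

Heat to warm all ice to 0 °C: 330.0×2.06×8.9 = 6050.2 J
Heat released by water cooling to 0 °C: 91.4×4.18×53.1 = 20287 J
20287 J < 6050.2 + 330.0×335.0 = 116600.2 J, so not all ice melts; final T = 0 °C.
Heat left for melting: 20287 − 6050.2 = 14236.8 J
Mass melted = 14236.8 / 335.0 = 42.50 g
Ice remaining = 330.0 − 42.50 = 287.50 g

m_ice remaining = 288 g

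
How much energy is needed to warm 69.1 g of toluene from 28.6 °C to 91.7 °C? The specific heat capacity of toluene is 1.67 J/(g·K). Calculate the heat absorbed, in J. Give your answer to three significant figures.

q = 7280 J

q = m c ΔT = 69.1 × 1.67 × (91.7 − 28.6)
q = 69.1 × 1.67 × 63.1 = 7282 J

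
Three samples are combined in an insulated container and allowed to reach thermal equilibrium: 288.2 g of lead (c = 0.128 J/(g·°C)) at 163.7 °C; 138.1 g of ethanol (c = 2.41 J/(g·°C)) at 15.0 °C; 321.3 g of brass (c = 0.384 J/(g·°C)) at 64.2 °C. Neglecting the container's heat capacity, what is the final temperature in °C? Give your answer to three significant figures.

T_f = 38.4 °C

Σ mᵢcᵢ(T − Tᵢ) = 0  ⇒  T = Σ mᵢcᵢTᵢ / Σ mᵢcᵢ
Σ mᵢcᵢ = 288.2×0.128 + 138.1×2.41 + 321.3×0.384 = 493.0898
Σ mᵢcᵢTᵢ = 36.8896×163.7 + 332.821×15.0 + 123.3792×64.2 = 18952
T = 18952 / 493.0898 = 38.44 °C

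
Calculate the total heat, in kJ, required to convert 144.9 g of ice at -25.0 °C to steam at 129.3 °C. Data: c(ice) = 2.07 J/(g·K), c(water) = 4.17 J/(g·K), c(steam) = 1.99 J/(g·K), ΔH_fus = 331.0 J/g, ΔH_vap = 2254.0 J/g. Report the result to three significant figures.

q1 (heat ice -25.0→0.0 °C): 144.9 × 2.07 × 25.0 = 7499 J
q2 (melt at 0 °C): 144.9 × 331.0 = 47962 J
q3 (heat water 0.0→100.0 °C): 144.9 × 4.17 × 100.0 = 60423 J
q4 (vaporize at 100 °C): 144.9 × 2254.0 = 326605 J
q5 (heat steam 100.0→129.3 °C): 144.9 × 1.99 × 29.3 = 8449 J
Total: 7499 + 47962 + 60423 + 326605 + 8449 = 450938 J = 451 kJ

q = 451 kJ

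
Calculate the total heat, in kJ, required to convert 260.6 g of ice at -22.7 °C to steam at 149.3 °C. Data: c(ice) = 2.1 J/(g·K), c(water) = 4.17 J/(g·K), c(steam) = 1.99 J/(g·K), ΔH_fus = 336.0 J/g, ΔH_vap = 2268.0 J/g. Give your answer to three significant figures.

q1 (heat ice -22.7→0.0 °C): 260.6 × 2.1 × 22.7 = 12423 J
q2 (melt at 0 °C): 260.6 × 336.0 = 87562 J
q3 (heat water 0.0→100.0 °C): 260.6 × 4.17 × 100.0 = 108670 J
q4 (vaporize at 100 °C): 260.6 × 2268.0 = 591041 J
q5 (heat steam 100.0→149.3 °C): 260.6 × 1.99 × 49.3 = 25567 J
Total: 12423 + 87562 + 108670 + 591041 + 25567 = 825263 J = 825 kJ

q = 825 kJ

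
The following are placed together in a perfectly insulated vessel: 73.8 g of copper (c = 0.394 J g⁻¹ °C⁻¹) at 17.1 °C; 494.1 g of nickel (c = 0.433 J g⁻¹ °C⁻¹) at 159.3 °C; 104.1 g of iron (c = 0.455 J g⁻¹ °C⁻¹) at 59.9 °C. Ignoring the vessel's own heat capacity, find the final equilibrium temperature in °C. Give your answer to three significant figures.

T_f = 129 °C

Σ mᵢcᵢ(T − Tᵢ) = 0  ⇒  T = Σ mᵢcᵢTᵢ / Σ mᵢcᵢ
Σ mᵢcᵢ = 73.8×0.394 + 494.1×0.433 + 104.1×0.455 = 290.3880
Σ mᵢcᵢTᵢ = 29.0772×17.1 + 213.9453×159.3 + 47.3655×59.9 = 37416
T = 37416 / 290.3880 = 128.8 °C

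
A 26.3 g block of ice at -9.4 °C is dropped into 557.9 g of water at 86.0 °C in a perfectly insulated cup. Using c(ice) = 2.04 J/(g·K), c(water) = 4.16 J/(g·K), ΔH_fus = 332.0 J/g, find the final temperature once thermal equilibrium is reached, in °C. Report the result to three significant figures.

Heat to bring ice to 0 °C and melt it: q₁ = 26.3×2.04×9.4 + 26.3×332.0 = 9235.9 J
Heat the water can supply cooling to 0 °C: 557.9×4.16×86.0 = 199594 J > q₁, so all ice melts.
Energy balance: 557.9×4.16×(86.0 − T) = 9235.9 + 26.3×4.16×(T − 0)
2320.864(86.0 − T) = 9235.9 + 109.408 T
199594 − 9235.9 = 2430.272 T
T = 190358.1 / 2430.272 = 78.33 °C

T_f = 78.3 °C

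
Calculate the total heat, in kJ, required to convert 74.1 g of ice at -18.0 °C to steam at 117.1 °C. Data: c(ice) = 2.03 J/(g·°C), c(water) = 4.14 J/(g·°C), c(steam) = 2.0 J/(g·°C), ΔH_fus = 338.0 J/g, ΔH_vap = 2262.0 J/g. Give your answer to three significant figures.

q = 229 kJ

q1 (heat ice -18.0→0.0 °C): 74.1 × 2.03 × 18.0 = 2708 J
q2 (melt at 0 °C): 74.1 × 338.0 = 25046 J
q3 (heat water 0.0→100.0 °C): 74.1 × 4.14 × 100.0 = 30677 J
q4 (vaporize at 100 °C): 74.1 × 2262.0 = 167614 J
q5 (heat steam 100.0→117.1 °C): 74.1 × 2.0 × 17.1 = 2534 J
Total: 2708 + 25046 + 30677 + 167614 + 2534 = 228579 J = 229 kJ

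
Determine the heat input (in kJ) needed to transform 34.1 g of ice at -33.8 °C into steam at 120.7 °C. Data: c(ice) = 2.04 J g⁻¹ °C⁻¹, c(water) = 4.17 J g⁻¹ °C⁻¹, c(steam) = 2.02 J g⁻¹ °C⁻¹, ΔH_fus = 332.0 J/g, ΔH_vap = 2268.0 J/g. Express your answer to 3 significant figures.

q = 107 kJ

q1 (heat ice -33.8→0.0 °C): 34.1 × 2.04 × 33.8 = 2351 J
q2 (melt at 0 °C): 34.1 × 332.0 = 11321 J
q3 (heat water 0.0→100.0 °C): 34.1 × 4.17 × 100.0 = 14220 J
q4 (vaporize at 100 °C): 34.1 × 2268.0 = 77339 J
q5 (heat steam 100.0→120.7 °C): 34.1 × 2.02 × 20.7 = 1426 J
Total: 2351 + 11321 + 14220 + 77339 + 1426 = 106657 J = 107 kJ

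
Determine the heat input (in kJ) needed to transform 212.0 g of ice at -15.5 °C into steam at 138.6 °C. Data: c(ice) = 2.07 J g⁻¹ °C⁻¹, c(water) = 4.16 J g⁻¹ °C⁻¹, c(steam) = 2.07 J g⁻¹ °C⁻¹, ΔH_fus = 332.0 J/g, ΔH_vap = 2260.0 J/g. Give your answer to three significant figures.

q1 (heat ice -15.5→0.0 °C): 212.0 × 2.07 × 15.5 = 6802 J
q2 (melt at 0 °C): 212.0 × 332.0 = 70384 J
q3 (heat water 0.0→100.0 °C): 212.0 × 4.16 × 100.0 = 88192 J
q4 (vaporize at 100 °C): 212.0 × 2260.0 = 479120 J
q5 (heat steam 100.0→138.6 °C): 212.0 × 2.07 × 38.6 = 16939 J
Total: 6802 + 70384 + 88192 + 479120 + 16939 = 661437 J = 661 kJ

q = 661 kJ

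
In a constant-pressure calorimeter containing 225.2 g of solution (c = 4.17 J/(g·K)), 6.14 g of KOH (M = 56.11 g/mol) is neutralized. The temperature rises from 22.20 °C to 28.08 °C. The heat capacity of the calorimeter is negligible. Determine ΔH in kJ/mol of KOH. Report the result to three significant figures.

ΔH = -50.5 kJ/mol

|ΔT| = |28.08 − 22.20| = 5.88 °C
|q_surr| = (225.2 × 4.17) × 5.88 = 939.084 × 5.88 = 5522 J
n(KOH) = 6.14 / 56.11 = 0.1094 mol
Temperature rose, so q_rxn = −|q_surr| = -5.522 kJ
ΔH = q_rxn / n = -50.48 kJ/mol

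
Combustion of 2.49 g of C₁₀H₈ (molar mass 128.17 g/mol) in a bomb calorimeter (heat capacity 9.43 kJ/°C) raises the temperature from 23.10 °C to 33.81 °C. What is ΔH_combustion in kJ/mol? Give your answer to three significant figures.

ΔT = 33.81 − 23.10 = 10.71 °C
q_cal = C_cal × ΔT = 9.43 × 10.71 = 100.9953 kJ
n = 2.49 / 128.17 = 0.01943 mol
q_rxn = −q_cal = -100.9953 kJ
ΔH = -100.9953 / 0.01943 = -5198 kJ/mol

ΔH = -5200 kJ/mol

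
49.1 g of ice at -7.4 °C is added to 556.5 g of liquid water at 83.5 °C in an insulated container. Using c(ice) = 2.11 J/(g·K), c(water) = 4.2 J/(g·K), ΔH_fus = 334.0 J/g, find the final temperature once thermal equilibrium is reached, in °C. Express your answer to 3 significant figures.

Heat to bring ice to 0 °C and melt it: q₁ = 49.1×2.11×7.4 + 49.1×334.0 = 17166 J
Heat the water can supply cooling to 0 °C: 556.5×4.2×83.5 = 195165 J > q₁, so all ice melts.
Energy balance: 556.5×4.2×(83.5 − T) = 17166 + 49.1×4.2×(T − 0)
2337.3(83.5 − T) = 17166 + 206.22 T
195165 − 17166 = 2543.52 T
T = 177999 / 2543.52 = 69.98 °C

T_f = 70.0 °C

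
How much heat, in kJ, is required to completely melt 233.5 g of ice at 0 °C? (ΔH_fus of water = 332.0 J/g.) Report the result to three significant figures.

q = m × ΔH_fus = 233.5 × 332.0 = 77520 J = 77.5 kJ

q = 77.5 kJ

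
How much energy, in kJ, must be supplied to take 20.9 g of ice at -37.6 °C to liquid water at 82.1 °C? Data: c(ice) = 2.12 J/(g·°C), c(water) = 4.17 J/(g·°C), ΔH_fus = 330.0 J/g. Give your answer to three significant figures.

q1 (heat ice -37.6→0.0 °C): 20.9 × 2.12 × 37.6 = 1666 J
q2 (melt at 0 °C): 20.9 × 330.0 = 6897 J
q3 (heat water 0.0→82.1 °C): 20.9 × 4.17 × 82.1 = 7155 J
Total: 1666 + 6897 + 7155 = 15718 J = 15.7 kJ

q = 15.7 kJ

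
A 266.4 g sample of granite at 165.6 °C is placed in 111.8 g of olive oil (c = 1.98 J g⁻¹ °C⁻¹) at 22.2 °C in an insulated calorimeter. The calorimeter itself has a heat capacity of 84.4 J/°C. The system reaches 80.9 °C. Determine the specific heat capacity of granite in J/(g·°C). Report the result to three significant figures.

c = 0.795 J/(g·°C)

q_gained = (111.8 × 1.98 + 84.4) × (80.9 − 22.2) = 17948 J
q_lost = 266.4 × c × (165.6 − 80.9) = 22564.08 c
Set equal: c = 17948 / 22564.08 = 0.795 J/(g·°C)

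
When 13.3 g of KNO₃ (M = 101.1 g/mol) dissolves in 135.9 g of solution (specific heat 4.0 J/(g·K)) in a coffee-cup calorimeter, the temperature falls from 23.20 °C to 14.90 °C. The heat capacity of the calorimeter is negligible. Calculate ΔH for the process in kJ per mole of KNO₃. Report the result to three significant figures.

|ΔT| = |14.90 − 23.20| = 8.30 °C
|q_surr| = (135.9 × 4.0) × 8.30 = 543.6 × 8.30 = 4512 J
n(KNO₃) = 13.3 / 101.1 = 0.1316 mol
Temperature fell, so q_rxn = +|q_surr| = 4.512 kJ
ΔH = q_rxn / n = 34.29 kJ/mol

ΔH = 34.3 kJ/mol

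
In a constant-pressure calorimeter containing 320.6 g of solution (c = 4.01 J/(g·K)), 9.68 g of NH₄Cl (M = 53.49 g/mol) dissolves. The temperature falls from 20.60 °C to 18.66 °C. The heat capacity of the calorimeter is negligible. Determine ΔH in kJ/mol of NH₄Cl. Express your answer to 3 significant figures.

|ΔT| = |18.66 − 20.60| = 1.94 °C
|q_surr| = (320.6 × 4.01) × 1.94 = 1285.606 × 1.94 = 2494 J
n(NH₄Cl) = 9.68 / 53.49 = 0.1810 mol
Temperature fell, so q_rxn = +|q_surr| = 2.494 kJ
ΔH = q_rxn / n = 13.78 kJ/mol

ΔH = 13.8 kJ/mol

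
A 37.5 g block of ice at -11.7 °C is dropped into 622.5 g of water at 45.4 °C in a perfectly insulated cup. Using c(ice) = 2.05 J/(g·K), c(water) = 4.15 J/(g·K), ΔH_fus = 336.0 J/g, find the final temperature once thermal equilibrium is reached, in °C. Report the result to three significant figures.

T_f = 37.9 °C

Heat to bring ice to 0 °C and melt it: q₁ = 37.5×2.05×11.7 + 37.5×336.0 = 13499 J
Heat the water can supply cooling to 0 °C: 622.5×4.15×45.4 = 117285 J > q₁, so all ice melts.
Energy balance: 622.5×4.15×(45.4 − T) = 13499 + 37.5×4.15×(T − 0)
2583.375(45.4 − T) = 13499 + 155.625 T
117285 − 13499 = 2739.000 T
T = 103786 / 2739.000 = 37.89 °C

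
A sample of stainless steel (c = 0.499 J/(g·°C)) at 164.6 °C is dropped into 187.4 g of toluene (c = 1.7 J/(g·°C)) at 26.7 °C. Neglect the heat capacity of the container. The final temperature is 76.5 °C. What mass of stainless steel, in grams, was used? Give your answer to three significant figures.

m = 361 g

q_gained = (187.4 × 1.7) × (76.5 − 26.7) = 15870 J
q_lost = m × 0.499 × (164.6 − 76.5) = 43.9619 m
m = 15870 / 43.9619 = 361 g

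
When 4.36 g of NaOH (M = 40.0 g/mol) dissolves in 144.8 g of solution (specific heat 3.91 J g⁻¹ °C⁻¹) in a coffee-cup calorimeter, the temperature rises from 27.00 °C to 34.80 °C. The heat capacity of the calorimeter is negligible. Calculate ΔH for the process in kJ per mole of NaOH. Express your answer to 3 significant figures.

ΔH = -40.5 kJ/mol

|ΔT| = |34.80 − 27.00| = 7.80 °C
|q_surr| = (144.8 × 3.91) × 7.80 = 566.168 × 7.80 = 4416 J
n(NaOH) = 4.36 / 40.0 = 0.1090 mol
Temperature rose, so q_rxn = −|q_surr| = -4.416 kJ
ΔH = q_rxn / n = -40.51 kJ/mol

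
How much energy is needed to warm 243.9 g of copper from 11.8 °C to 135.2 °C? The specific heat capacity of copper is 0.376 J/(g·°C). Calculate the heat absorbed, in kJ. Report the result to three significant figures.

q = 11.3 kJ

q = m c ΔT = 243.9 × 0.376 × (135.2 − 11.8)
q = 243.9 × 0.376 × 123.4 = 11320 J = 11.3 kJ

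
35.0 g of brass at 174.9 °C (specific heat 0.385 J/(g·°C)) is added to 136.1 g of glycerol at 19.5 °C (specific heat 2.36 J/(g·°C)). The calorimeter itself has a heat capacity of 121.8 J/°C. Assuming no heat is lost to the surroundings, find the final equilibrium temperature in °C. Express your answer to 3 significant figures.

T_f = 24.1 °C

Heat lost by brass = heat gained by glycerol + calorimeter.
(35.0)(0.385)(174.9 − T) = [(136.1)(2.36) + 121.8](T − 19.5)
13.475 (174.9 − T) = 442.996 (T − 19.5)
2356.8 − 13.475 T = 442.996 T − 8638.4
10995.2 = 456.471 T
T = 24.09 °C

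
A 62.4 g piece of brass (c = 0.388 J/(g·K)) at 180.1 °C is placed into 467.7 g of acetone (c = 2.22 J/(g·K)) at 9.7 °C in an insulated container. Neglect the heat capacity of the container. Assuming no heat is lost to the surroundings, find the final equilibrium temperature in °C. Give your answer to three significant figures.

T_f = 13.6 °C

Heat lost by brass = heat gained by acetone.
(62.4)(0.388)(180.1 − T) = (467.7)(2.22)(T − 9.7)
24.2112 (180.1 − T) = 1038.294 (T − 9.7)
4360.4 − 24.2112 T = 1038.294 T − 10071
14431.4 = 1062.5052 T
T = 13.58 °C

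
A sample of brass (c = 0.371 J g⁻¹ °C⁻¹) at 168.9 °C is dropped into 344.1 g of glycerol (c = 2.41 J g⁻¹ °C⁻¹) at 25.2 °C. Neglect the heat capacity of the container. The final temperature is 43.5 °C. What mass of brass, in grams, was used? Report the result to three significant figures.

q_gained = (344.1 × 2.41) × (43.5 − 25.2) = 15180 J
q_lost = m × 0.371 × (168.9 − 43.5) = 46.5234 m
m = 15180 / 46.5234 = 326 g

m = 326 g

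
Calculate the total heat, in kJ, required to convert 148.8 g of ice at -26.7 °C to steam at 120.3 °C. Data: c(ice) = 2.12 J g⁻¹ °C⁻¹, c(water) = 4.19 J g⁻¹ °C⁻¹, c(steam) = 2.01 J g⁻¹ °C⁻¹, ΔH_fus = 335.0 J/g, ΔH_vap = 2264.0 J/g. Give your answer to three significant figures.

q = 464 kJ

q1 (heat ice -26.7→0.0 °C): 148.8 × 2.12 × 26.7 = 8423 J
q2 (melt at 0 °C): 148.8 × 335.0 = 49848 J
q3 (heat water 0.0→100.0 °C): 148.8 × 4.19 × 100.0 = 62347 J
q4 (vaporize at 100 °C): 148.8 × 2264.0 = 336883 J
q5 (heat steam 100.0→120.3 °C): 148.8 × 2.01 × 20.3 = 6071 J
Total: 8423 + 49848 + 62347 + 336883 + 6071 = 463572 J = 464 kJ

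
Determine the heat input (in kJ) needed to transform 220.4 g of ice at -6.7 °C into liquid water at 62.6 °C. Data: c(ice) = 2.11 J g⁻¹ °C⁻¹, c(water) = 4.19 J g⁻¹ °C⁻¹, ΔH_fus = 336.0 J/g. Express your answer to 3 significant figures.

q = 135 kJ

q1 (heat ice -6.7→0.0 °C): 220.4 × 2.11 × 6.7 = 3116 J
q2 (melt at 0 °C): 220.4 × 336.0 = 74054 J
q3 (heat water 0.0→62.6 °C): 220.4 × 4.19 × 62.6 = 57810 J
Total: 3116 + 74054 + 57810 = 134980 J = 135 kJ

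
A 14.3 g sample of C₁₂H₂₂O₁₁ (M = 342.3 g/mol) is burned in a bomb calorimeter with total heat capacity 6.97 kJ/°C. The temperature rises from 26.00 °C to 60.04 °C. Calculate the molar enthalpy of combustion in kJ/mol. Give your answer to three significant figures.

ΔH = -5680 kJ/mol

ΔT = 60.04 − 26.00 = 34.04 °C
q_cal = C_cal × ΔT = 6.97 × 34.04 = 237.2588 kJ
n = 14.3 / 342.3 = 0.04178 mol
q_rxn = −q_cal = -237.2588 kJ
ΔH = -237.2588 / 0.04178 = -5679 kJ/mol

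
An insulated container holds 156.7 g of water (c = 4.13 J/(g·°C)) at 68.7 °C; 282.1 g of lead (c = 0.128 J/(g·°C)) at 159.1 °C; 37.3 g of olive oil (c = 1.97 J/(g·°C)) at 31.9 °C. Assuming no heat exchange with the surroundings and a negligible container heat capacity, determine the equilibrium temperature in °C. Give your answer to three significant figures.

T_f = 69.4 °C

Σ mᵢcᵢ(T − Tᵢ) = 0  ⇒  T = Σ mᵢcᵢTᵢ / Σ mᵢcᵢ
Σ mᵢcᵢ = 156.7×4.13 + 282.1×0.128 + 37.3×1.97 = 756.7608
Σ mᵢcᵢTᵢ = 647.171×68.7 + 36.1088×159.1 + 73.481×31.9 = 52550
T = 52550 / 756.7608 = 69.44 °C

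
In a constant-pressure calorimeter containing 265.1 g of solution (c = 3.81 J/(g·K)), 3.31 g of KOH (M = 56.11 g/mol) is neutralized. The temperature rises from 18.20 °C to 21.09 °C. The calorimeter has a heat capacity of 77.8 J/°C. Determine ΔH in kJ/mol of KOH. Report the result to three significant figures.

ΔH = -53.3 kJ/mol

|ΔT| = |21.09 − 18.20| = 2.89 °C
|q_surr| = (265.1 × 3.81 + 77.8) × 2.89 = 1087.831 × 2.89 = 3144 J
n(KOH) = 3.31 / 56.11 = 0.05899 mol
Temperature rose, so q_rxn = −|q_surr| = -3.144 kJ
ΔH = q_rxn / n = -53.30 kJ/mol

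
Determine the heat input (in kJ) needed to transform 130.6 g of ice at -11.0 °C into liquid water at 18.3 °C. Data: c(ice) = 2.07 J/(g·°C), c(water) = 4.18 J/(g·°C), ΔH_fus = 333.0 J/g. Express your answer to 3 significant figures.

q = 56.5 kJ

q1 (heat ice -11.0→0.0 °C): 130.6 × 2.07 × 11.0 = 2974 J
q2 (melt at 0 °C): 130.6 × 333.0 = 43490 J
q3 (heat water 0.0→18.3 °C): 130.6 × 4.18 × 18.3 = 9990 J
Total: 2974 + 43490 + 9990 = 56454 J = 56.5 kJ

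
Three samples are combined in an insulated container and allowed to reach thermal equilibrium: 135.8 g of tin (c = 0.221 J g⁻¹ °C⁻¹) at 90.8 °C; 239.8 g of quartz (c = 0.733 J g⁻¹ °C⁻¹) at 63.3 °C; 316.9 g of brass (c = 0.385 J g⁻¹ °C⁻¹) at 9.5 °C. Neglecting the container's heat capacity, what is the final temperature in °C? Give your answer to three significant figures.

Σ mᵢcᵢ(T − Tᵢ) = 0  ⇒  T = Σ mᵢcᵢTᵢ / Σ mᵢcᵢ
Σ mᵢcᵢ = 135.8×0.221 + 239.8×0.733 + 316.9×0.385 = 327.7917
Σ mᵢcᵢTᵢ = 30.0118×90.8 + 175.7734×63.3 + 122.0065×9.5 = 15011
T = 15011 / 327.7917 = 45.79 °C

T_f = 45.8 °C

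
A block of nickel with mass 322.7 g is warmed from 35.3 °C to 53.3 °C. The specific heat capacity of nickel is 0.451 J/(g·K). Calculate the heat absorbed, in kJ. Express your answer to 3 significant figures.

q = 2.62 kJ

q = m c ΔT = 322.7 × 0.451 × (53.3 − 35.3)
q = 322.7 × 0.451 × 18.0 = 2620 J = 2.62 kJ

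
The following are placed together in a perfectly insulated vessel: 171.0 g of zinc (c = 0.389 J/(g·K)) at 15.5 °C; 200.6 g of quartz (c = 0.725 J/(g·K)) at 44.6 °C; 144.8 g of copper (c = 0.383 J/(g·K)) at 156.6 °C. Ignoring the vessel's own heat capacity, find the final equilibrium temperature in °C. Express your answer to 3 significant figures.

T_f = 60.6 °C

Σ mᵢcᵢ(T − Tᵢ) = 0  ⇒  T = Σ mᵢcᵢTᵢ / Σ mᵢcᵢ
Σ mᵢcᵢ = 171.0×0.389 + 200.6×0.725 + 144.8×0.383 = 267.4124
Σ mᵢcᵢTᵢ = 66.519×15.5 + 145.435×44.6 + 55.4584×156.6 = 16202
T = 16202 / 267.4124 = 60.59 °C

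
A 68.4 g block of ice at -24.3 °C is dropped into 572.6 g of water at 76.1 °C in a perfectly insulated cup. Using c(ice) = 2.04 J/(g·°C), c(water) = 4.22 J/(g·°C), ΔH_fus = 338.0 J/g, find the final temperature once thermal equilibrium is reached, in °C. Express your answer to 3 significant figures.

Heat to bring ice to 0 °C and melt it: q₁ = 68.4×2.04×24.3 + 68.4×338.0 = 26510 J
Heat the water can supply cooling to 0 °C: 572.6×4.22×76.1 = 183886 J > q₁, so all ice melts.
Energy balance: 572.6×4.22×(76.1 − T) = 26510 + 68.4×4.22×(T − 0)
2416.372(76.1 − T) = 26510 + 288.648 T
183886 − 26510 = 2705.020 T
T = 157376 / 2705.020 = 58.18 °C

T_f = 58.2 °C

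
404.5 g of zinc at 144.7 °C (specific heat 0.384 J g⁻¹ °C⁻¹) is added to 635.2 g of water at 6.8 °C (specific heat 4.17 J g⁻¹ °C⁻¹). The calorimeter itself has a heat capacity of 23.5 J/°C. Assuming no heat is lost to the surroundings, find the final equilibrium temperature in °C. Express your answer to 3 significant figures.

Heat lost by zinc = heat gained by water + calorimeter.
(404.5)(0.384)(144.7 − T) = [(635.2)(4.17) + 23.5](T − 6.8)
155.328 (144.7 − T) = 2672.284 (T − 6.8)
22476 − 155.328 T = 2672.284 T − 18172
40648 = 2827.612 T
T = 14.38 °C

T_f = 14.4 °C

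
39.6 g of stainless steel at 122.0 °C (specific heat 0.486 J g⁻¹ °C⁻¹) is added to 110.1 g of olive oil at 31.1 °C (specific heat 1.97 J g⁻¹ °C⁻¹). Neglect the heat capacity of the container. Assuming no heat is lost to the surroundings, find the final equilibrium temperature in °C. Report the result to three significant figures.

Heat lost by stainless steel = heat gained by olive oil.
(39.6)(0.486)(122.0 − T) = (110.1)(1.97)(T − 31.1)
19.2456 (122.0 − T) = 216.897 (T − 31.1)
2348.0 − 19.2456 T = 216.897 T − 6745.5
9093.5 = 236.1426 T
T = 38.51 °C

T_f = 38.5 °C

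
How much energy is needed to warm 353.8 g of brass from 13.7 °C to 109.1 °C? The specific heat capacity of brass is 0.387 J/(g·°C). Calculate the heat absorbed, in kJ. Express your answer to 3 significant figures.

q = 13.1 kJ

q = m c ΔT = 353.8 × 0.387 × (109.1 − 13.7)
q = 353.8 × 0.387 × 95.4 = 13060 J = 13.1 kJ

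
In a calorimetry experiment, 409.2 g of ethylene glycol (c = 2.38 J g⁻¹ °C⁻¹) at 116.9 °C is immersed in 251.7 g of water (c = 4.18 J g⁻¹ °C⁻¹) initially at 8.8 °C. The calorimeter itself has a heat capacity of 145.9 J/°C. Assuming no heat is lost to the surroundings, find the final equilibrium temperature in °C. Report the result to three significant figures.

T_f = 57.3 °C

Heat lost by ethylene glycol = heat gained by water + calorimeter.
(409.2)(2.38)(116.9 − T) = [(251.7)(4.18) + 145.9](T − 8.8)
973.896 (116.9 − T) = 1198.006 (T − 8.8)
113850 − 973.896 T = 1198.006 T − 10542
124392 = 2171.902 T
T = 57.27 °C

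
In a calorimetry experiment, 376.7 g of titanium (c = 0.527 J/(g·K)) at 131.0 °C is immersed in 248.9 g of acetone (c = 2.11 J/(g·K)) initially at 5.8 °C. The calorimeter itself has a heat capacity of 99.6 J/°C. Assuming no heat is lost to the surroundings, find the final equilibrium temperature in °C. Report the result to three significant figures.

Heat lost by titanium = heat gained by acetone + calorimeter.
(376.7)(0.527)(131.0 − T) = [(248.9)(2.11) + 99.6](T − 5.8)
198.5209 (131.0 − T) = 624.779 (T − 5.8)
26006 − 198.5209 T = 624.779 T − 3623.7
29629.7 = 823.2999 T
T = 35.99 °C

T_f = 36.0 °C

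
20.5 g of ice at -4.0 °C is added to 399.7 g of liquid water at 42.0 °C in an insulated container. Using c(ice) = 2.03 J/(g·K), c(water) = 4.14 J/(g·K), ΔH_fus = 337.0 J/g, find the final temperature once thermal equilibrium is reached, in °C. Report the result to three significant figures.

Heat to bring ice to 0 °C and melt it: q₁ = 20.5×2.03×4.0 + 20.5×337.0 = 7075.0 J
Heat the water can supply cooling to 0 °C: 399.7×4.14×42.0 = 69499.8 J > q₁, so all ice melts.
Energy balance: 399.7×4.14×(42.0 − T) = 7075.0 + 20.5×4.14×(T − 0)
1654.758(42.0 − T) = 7075.0 + 84.87 T
69499.8 − 7075.0 = 1739.628 T
T = 62424.8 / 1739.628 = 35.88 °C

T_f = 35.9 °C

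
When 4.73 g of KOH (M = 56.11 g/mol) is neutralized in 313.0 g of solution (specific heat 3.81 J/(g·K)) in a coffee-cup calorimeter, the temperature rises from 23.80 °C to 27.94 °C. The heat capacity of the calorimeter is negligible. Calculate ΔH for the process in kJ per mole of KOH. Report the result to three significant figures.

|ΔT| = |27.94 − 23.80| = 4.14 °C
|q_surr| = (313.0 × 3.81) × 4.14 = 1192.53 × 4.14 = 4937 J
n(KOH) = 4.73 / 56.11 = 0.08430 mol
Temperature rose, so q_rxn = −|q_surr| = -4.937 kJ
ΔH = q_rxn / n = -58.56 kJ/mol

ΔH = -58.6 kJ/mol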